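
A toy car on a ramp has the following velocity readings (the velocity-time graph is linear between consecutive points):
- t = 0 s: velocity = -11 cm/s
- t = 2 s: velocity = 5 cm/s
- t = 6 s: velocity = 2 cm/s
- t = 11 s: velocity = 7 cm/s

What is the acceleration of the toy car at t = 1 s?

8 cm/s²

Acceleration is the slope of the v-t graph on 0–2 s: (5 − -11)/(2 − 0) = 8 cm/s².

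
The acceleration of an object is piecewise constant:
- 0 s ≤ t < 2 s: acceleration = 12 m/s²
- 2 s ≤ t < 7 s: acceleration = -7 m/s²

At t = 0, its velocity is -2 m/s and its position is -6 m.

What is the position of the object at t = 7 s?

36.5 m

On each constant-a segment, Δv = aΔt and Δx = v₀Δt + ½aΔt²; chain segment to segment.
0–2 s: v starts -2 m/s; Δx = -2·2 + ½·12·2² = 20 m; v ends 22 m/s.
2–7 s: v starts 22 m/s; Δx = 22·5 + ½·-7·5² = 22.5 m; v ends -13 m/s.
x(7) = -6 + Σ Δx = 36.5 m.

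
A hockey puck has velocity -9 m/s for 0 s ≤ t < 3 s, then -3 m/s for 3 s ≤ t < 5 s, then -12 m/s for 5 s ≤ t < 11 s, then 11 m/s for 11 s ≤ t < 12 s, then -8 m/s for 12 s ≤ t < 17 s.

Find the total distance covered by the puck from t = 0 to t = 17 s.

156 m

Total distance travelled is ∫|v| dt — sum the magnitudes of each area piece.
0–3 s: |-9| × 3 = 27 m
3–5 s: |-3| × 2 = 6 m
5–11 s: |-12| × 6 = 72 m
11–12 s: |11| × 1 = 11 m
12–17 s: |-8| × 5 = 40 m
Total distance = 156 m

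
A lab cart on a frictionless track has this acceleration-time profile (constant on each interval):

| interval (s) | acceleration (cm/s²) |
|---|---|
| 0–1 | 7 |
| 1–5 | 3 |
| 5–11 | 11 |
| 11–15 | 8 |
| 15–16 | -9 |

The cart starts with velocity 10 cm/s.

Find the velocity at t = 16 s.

118 cm/s

Δv equals the area under the a-t graph; then v = v₀ + Δv.
0–1 s: 7 × 1 = 7 cm/s
1–5 s: 3 × 4 = 12 cm/s
5–11 s: 11 × 6 = 66 cm/s
11–15 s: 8 × 4 = 32 cm/s
15–16 s: -9 × 1 = -9 cm/s
Δv = 108 cm/s, so v(16) = 10 + (108) = 118 cm/s.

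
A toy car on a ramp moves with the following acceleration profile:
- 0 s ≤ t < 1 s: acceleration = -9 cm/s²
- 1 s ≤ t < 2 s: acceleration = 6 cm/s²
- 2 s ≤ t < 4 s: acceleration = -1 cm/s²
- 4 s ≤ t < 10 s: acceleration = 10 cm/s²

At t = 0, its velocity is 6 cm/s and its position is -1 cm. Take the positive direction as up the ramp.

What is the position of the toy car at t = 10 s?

190.5 cm

On each constant-a segment, Δv = aΔt and Δx = v₀Δt + ½aΔt²; chain segment to segment.
0–1 s: v starts 6 cm/s; Δx = 6·1 + ½·-9·1² = 1.5 cm; v ends -3 cm/s.
1–2 s: v starts -3 cm/s; Δx = -3·1 + ½·6·1² = 0 cm; v ends 3 cm/s.
2–4 s: v starts 3 cm/s; Δx = 3·2 + ½·-1·2² = 4 cm; v ends 1 cm/s.
4–10 s: v starts 1 cm/s; Δx = 1·6 + ½·10·6² = 186 cm; v ends 61 cm/s.
x(10) = -1 + Σ Δx = 190.5 cm.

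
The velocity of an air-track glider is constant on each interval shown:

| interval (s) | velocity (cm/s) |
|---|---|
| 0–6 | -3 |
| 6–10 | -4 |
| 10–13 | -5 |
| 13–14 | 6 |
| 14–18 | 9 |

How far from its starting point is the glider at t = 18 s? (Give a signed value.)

-7 cm

Net displacement equals the area under the velocity-time graph (areas below the axis count negative).
0–6 s: -3 × 6 = -18 cm
6–10 s: -4 × 4 = -16 cm
10–13 s: -5 × 3 = -15 cm
13–14 s: 6 × 1 = 6 cm
14–18 s: 9 × 4 = 36 cm
Net displacement = -7 cm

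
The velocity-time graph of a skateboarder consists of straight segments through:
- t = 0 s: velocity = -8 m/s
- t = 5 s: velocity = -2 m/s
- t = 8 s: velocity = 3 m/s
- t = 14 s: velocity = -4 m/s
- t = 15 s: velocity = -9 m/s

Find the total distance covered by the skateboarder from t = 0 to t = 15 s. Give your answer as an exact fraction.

Distance (not displacement) is the total path length: add the absolute areas under v-t.
0–5 s: |½(-8 + -2)(5)| = 25 m
5–8 s: v = 0 at t = 6.2 s; triangle areas 1.2 + 2.7 = 3.9 m
8–14 s: v = 0 at t = 74/7 s; triangle areas 27/7 + 48/7 = 75/7 m
14–15 s: |½(-4 + -9)(1)| = 6.5 m
Total distance = 1614/35 m

1614/35 m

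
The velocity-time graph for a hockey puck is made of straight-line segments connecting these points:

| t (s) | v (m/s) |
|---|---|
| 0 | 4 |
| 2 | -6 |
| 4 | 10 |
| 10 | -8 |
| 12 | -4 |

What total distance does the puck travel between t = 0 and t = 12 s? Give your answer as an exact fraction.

Total distance travelled is ∫|v| dt — sum the magnitudes of each area piece.
0–2 s: v = 0 at t = 0.8 s; triangle areas 1.6 + 3.6 = 5.2 m
2–4 s: v = 0 at t = 2.75 s; triangle areas 2.25 + 6.25 = 8.5 m
4–10 s: v = 0 at t = 22/3 s; triangle areas 50/3 + 32/3 = 82/3 m
10–12 s: |½(-8 + -4)(2)| = 12 m
Total distance = 1591/30 m

1591/30 m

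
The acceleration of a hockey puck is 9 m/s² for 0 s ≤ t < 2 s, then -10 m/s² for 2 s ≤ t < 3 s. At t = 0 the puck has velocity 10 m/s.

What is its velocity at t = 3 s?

18 m/s

Δv equals the area under the a-t graph; then v = v₀ + Δv.
0–2 s: 9 × 2 = 18 m/s
2–3 s: -10 × 1 = -10 m/s
Δv = 8 m/s, so v(3) = 10 + (8) = 18 m/s.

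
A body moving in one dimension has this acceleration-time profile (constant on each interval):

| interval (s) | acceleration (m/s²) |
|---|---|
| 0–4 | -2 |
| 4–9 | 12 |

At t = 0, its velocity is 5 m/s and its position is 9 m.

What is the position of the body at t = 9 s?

148 m

On each constant-a segment, Δv = aΔt and Δx = v₀Δt + ½aΔt²; chain segment to segment.
0–4 s: v starts 5 m/s; Δx = 5·4 + ½·-2·4² = 4 m; v ends -3 m/s.
4–9 s: v starts -3 m/s; Δx = -3·5 + ½·12·5² = 135 m; v ends 57 m/s.
x(9) = 9 + Σ Δx = 148 m.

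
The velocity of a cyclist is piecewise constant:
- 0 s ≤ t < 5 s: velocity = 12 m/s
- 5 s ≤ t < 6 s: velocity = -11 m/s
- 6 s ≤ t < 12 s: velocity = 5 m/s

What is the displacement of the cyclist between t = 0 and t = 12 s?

Net displacement equals the area under the velocity-time graph (areas below the axis count negative).
0–5 s: 12 × 5 = 60 m
5–6 s: -11 × 1 = -11 m
6–12 s: 5 × 6 = 30 m
Net displacement = 79 m

79 m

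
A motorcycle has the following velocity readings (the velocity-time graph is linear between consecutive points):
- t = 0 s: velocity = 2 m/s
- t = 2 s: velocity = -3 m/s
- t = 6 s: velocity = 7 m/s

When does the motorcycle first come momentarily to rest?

v changes sign on 0–2 s (from 2 to -3); the graph is linear there, so v = 0 at t = 0 + (-2)·(2 − 0)/(-3 − 2) = 0.8 s.

t = 0.8 s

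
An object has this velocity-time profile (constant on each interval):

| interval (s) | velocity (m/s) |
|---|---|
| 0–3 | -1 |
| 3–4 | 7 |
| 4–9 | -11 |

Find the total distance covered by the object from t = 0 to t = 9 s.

65 m

Distance (not displacement) is the total path length: add the absolute areas under v-t.
0–3 s: |-1| × 3 = 3 m
3–4 s: |7| × 1 = 7 m
4–9 s: |-11| × 5 = 55 m
Total distance = 65 m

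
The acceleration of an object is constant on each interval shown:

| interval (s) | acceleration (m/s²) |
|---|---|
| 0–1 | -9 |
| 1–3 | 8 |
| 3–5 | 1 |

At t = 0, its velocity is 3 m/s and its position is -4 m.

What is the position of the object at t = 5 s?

20.5 m

On each constant-a segment, Δv = aΔt and Δx = v₀Δt + ½aΔt²; chain segment to segment.
0–1 s: v starts 3 m/s; Δx = 3·1 + ½·-9·1² = -1.5 m; v ends -6 m/s.
1–3 s: v starts -6 m/s; Δx = -6·2 + ½·8·2² = 4 m; v ends 10 m/s.
3–5 s: v starts 10 m/s; Δx = 10·2 + ½·1·2² = 22 m; v ends 12 m/s.
x(5) = -4 + Σ Δx = 20.5 m.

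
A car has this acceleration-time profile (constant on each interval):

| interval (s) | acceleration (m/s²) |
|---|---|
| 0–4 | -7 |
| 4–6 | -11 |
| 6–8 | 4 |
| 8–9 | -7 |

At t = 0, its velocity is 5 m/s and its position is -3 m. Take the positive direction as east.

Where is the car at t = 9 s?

On each constant-a segment, Δv = aΔt and Δx = v₀Δt + ½aΔt²; chain segment to segment.
0–4 s: v starts 5 m/s; Δx = 5·4 + ½·-7·4² = -36 m; v ends -23 m/s.
4–6 s: v starts -23 m/s; Δx = -23·2 + ½·-11·2² = -68 m; v ends -45 m/s.
6–8 s: v starts -45 m/s; Δx = -45·2 + ½·4·2² = -82 m; v ends -37 m/s.
8–9 s: v starts -37 m/s; Δx = -37·1 + ½·-7·1² = -40.5 m; v ends -44 m/s.
x(9) = -3 + Σ Δx = -229.5 m.

-229.5 m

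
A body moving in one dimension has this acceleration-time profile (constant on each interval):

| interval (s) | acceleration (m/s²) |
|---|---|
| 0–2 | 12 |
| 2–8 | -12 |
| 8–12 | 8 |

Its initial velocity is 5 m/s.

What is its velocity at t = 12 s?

Δv equals the area under the a-t graph; then v = v₀ + Δv.
0–2 s: 12 × 2 = 24 m/s
2–8 s: -12 × 6 = -72 m/s
8–12 s: 8 × 4 = 32 m/s
Δv = -16 m/s, so v(12) = 5 + (-16) = -11 m/s.

-11 m/s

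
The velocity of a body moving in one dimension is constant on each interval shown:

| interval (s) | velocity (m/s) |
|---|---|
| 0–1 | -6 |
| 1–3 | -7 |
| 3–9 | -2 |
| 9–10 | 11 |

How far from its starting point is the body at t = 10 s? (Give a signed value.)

-21 m

Displacement is the signed area under the v-t curve.
0–1 s: -6 × 1 = -6 m
1–3 s: -7 × 2 = -14 m
3–9 s: -2 × 6 = -12 m
9–10 s: 11 × 1 = 11 m
Net displacement = -21 m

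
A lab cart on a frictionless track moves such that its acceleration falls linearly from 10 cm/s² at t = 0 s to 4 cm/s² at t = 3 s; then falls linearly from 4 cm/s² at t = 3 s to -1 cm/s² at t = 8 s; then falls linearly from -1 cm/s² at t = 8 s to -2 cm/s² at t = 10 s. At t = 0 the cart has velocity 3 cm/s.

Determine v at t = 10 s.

Δv equals the area under the a-t graph; then v = v₀ + Δv.
0–3 s: ½(10 + 4)(3) = 21 cm/s
3–8 s: ½(4 + -1)(5) = 7.5 cm/s
8–10 s: ½(-1 + -2)(2) = -3 cm/s
Δv = 25.5 cm/s, so v(10) = 3 + (25.5) = 28.5 cm/s.

28.5 cm/s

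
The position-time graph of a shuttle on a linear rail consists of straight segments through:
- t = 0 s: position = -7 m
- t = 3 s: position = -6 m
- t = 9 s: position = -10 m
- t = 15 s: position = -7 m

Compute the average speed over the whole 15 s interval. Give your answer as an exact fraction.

8/15 m/s

Average speed = (total path length)/(elapsed time); on a piecewise-linear x-t graph the path length is Σ|Δx|.
0–3 s: |Δx| = |-6 − -7| = 1 m
3–9 s: |Δx| = |-10 − -6| = 4 m
9–15 s: |Δx| = |-7 − -10| = 3 m
Total path = 8 m; average speed = 8/15 = 8/15 m/s.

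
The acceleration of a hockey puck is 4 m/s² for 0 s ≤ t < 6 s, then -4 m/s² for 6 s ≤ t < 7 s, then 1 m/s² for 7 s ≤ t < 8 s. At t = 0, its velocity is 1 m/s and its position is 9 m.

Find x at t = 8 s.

On each constant-a segment, Δv = aΔt and Δx = v₀Δt + ½aΔt²; chain segment to segment.
0–6 s: v starts 1 m/s; Δx = 1·6 + ½·4·6² = 78 m; v ends 25 m/s.
6–7 s: v starts 25 m/s; Δx = 25·1 + ½·-4·1² = 23 m; v ends 21 m/s.
7–8 s: v starts 21 m/s; Δx = 21·1 + ½·1·1² = 21.5 m; v ends 22 m/s.
x(8) = 9 + Σ Δx = 131.5 m.

131.5 m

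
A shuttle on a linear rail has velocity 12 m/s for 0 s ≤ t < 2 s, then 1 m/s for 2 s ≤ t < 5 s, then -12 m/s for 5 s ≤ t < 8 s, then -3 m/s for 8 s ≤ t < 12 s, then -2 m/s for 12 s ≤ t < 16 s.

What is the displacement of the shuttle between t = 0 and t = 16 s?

-29 m

Displacement is the signed area under the v-t curve.
0–2 s: 12 × 2 = 24 m
2–5 s: 1 × 3 = 3 m
5–8 s: -12 × 3 = -36 m
8–12 s: -3 × 4 = -12 m
12–16 s: -2 × 4 = -8 m
Net displacement = -29 m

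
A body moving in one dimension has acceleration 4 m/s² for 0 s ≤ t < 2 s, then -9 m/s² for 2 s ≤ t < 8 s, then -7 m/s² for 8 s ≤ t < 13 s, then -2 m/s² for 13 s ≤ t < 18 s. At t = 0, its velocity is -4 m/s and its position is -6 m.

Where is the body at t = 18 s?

-931.5 m

On each constant-a segment, Δv = aΔt and Δx = v₀Δt + ½aΔt²; chain segment to segment.
0–2 s: v starts -4 m/s; Δx = -4·2 + ½·4·2² = 0 m; v ends 4 m/s.
2–8 s: v starts 4 m/s; Δx = 4·6 + ½·-9·6² = -138 m; v ends -50 m/s.
8–13 s: v starts -50 m/s; Δx = -50·5 + ½·-7·5² = -337.5 m; v ends -85 m/s.
13–18 s: v starts -85 m/s; Δx = -85·5 + ½·-2·5² = -450 m; v ends -95 m/s.
x(18) = -6 + Σ Δx = -931.5 m.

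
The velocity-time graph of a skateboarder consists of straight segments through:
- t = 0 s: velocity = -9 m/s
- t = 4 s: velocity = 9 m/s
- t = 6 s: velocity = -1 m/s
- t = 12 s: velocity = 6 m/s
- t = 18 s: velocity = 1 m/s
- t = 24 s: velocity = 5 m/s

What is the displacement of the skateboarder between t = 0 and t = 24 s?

62 m

Net displacement equals the area under the velocity-time graph (areas below the axis count negative).
0–4 s: ½(-9 + 9)(4) = 0 m
4–6 s: ½(9 + -1)(2) = 8 m
6–12 s: ½(-1 + 6)(6) = 15 m
12–18 s: ½(6 + 1)(6) = 21 m
18–24 s: ½(1 + 5)(6) = 18 m
Net displacement = 62 m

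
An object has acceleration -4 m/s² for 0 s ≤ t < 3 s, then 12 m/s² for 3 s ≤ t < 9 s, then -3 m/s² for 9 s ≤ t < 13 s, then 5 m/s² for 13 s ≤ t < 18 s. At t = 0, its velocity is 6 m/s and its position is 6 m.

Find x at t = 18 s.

On each constant-a segment, Δv = aΔt and Δx = v₀Δt + ½aΔt²; chain segment to segment.
0–3 s: v starts 6 m/s; Δx = 6·3 + ½·-4·3² = 0 m; v ends -6 m/s.
3–9 s: v starts -6 m/s; Δx = -6·6 + ½·12·6² = 180 m; v ends 66 m/s.
9–13 s: v starts 66 m/s; Δx = 66·4 + ½·-3·4² = 240 m; v ends 54 m/s.
13–18 s: v starts 54 m/s; Δx = 54·5 + ½·5·5² = 332.5 m; v ends 79 m/s.
x(18) = 6 + Σ Δx = 758.5 m.

758.5 m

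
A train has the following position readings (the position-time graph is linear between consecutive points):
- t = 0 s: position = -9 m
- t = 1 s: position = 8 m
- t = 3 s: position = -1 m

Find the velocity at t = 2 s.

Velocity is the slope of the x-t graph on 1–3 s: (-1 − 8)/(3 − 1) = -4.5 m/s.

-4.5 m/s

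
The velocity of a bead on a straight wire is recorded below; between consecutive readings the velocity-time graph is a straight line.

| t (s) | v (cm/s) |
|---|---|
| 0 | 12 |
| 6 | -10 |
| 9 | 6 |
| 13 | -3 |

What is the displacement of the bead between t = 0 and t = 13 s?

Displacement is the signed area under the v-t curve.
0–6 s: ½(12 + -10)(6) = 6 cm
6–9 s: ½(-10 + 6)(3) = -6 cm
9–13 s: ½(6 + -3)(4) = 6 cm
Net displacement = 6 cm

6 cm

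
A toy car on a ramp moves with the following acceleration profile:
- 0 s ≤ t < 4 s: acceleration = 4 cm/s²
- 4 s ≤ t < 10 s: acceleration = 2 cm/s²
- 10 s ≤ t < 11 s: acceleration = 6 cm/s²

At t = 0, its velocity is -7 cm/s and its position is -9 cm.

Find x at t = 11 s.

On each constant-a segment, Δv = aΔt and Δx = v₀Δt + ½aΔt²; chain segment to segment.
0–4 s: v starts -7 cm/s; Δx = -7·4 + ½·4·4² = 4 cm; v ends 9 cm/s.
4–10 s: v starts 9 cm/s; Δx = 9·6 + ½·2·6² = 90 cm; v ends 21 cm/s.
10–11 s: v starts 21 cm/s; Δx = 21·1 + ½·6·1² = 24 cm; v ends 27 cm/s.
x(11) = -9 + Σ Δx = 109 cm.

109 cm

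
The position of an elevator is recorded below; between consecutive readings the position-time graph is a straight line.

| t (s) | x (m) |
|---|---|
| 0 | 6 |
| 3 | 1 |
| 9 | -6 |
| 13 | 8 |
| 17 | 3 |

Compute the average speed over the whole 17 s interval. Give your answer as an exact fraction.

Average speed = (total path length)/(elapsed time); on a piecewise-linear x-t graph the path length is Σ|Δx|.
0–3 s: |Δx| = |1 − 6| = 5 m
3–9 s: |Δx| = |-6 − 1| = 7 m
9–13 s: |Δx| = |8 − -6| = 14 m
13–17 s: |Δx| = |3 − 8| = 5 m
Total path = 31 m; average speed = 31/17 = 31/17 m/s.

31/17 m/s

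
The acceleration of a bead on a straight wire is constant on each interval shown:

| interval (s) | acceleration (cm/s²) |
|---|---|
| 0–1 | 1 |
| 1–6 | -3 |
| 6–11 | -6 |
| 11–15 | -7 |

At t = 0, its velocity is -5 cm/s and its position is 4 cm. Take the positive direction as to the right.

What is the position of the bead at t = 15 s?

-480 cm

On each constant-a segment, Δv = aΔt and Δx = v₀Δt + ½aΔt²; chain segment to segment.
0–1 s: v starts -5 cm/s; Δx = -5·1 + ½·1·1² = -4.5 cm; v ends -4 cm/s.
1–6 s: v starts -4 cm/s; Δx = -4·5 + ½·-3·5² = -57.5 cm; v ends -19 cm/s.
6–11 s: v starts -19 cm/s; Δx = -19·5 + ½·-6·5² = -170 cm; v ends -49 cm/s.
11–15 s: v starts -49 cm/s; Δx = -49·4 + ½·-7·4² = -252 cm; v ends -77 cm/s.
x(15) = 4 + Σ Δx = -480 cm.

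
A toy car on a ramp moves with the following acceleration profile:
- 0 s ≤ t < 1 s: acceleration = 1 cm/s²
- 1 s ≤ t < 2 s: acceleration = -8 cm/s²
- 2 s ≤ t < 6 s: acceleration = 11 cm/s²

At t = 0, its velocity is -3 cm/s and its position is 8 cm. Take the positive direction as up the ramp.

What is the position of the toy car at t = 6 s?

On each constant-a segment, Δv = aΔt and Δx = v₀Δt + ½aΔt²; chain segment to segment.
0–1 s: v starts -3 cm/s; Δx = -3·1 + ½·1·1² = -2.5 cm; v ends -2 cm/s.
1–2 s: v starts -2 cm/s; Δx = -2·1 + ½·-8·1² = -6 cm; v ends -10 cm/s.
2–6 s: v starts -10 cm/s; Δx = -10·4 + ½·11·4² = 48 cm; v ends 34 cm/s.
x(6) = 8 + Σ Δx = 47.5 cm.

47.5 cm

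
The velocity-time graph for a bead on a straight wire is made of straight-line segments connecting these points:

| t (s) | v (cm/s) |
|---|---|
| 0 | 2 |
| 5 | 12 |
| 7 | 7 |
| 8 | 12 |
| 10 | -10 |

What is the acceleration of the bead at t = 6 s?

-2.5 cm/s²

Acceleration is the slope of the v-t graph on 5–7 s: (7 − 12)/(7 − 5) = -2.5 cm/s².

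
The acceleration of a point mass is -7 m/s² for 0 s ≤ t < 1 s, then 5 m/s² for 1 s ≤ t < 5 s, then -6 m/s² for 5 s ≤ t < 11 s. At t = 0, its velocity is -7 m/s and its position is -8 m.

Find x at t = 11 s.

On each constant-a segment, Δv = aΔt and Δx = v₀Δt + ½aΔt²; chain segment to segment.
0–1 s: v starts -7 m/s; Δx = -7·1 + ½·-7·1² = -10.5 m; v ends -14 m/s.
1–5 s: v starts -14 m/s; Δx = -14·4 + ½·5·4² = -16 m; v ends 6 m/s.
5–11 s: v starts 6 m/s; Δx = 6·6 + ½·-6·6² = -72 m; v ends -30 m/s.
x(11) = -8 + Σ Δx = -106.5 m.

-106.5 m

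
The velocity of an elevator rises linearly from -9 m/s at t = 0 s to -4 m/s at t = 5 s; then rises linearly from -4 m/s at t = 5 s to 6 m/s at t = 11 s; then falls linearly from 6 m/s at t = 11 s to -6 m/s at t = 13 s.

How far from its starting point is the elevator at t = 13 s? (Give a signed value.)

-26.5 m

Displacement is the signed area under the v-t curve.
0–5 s: ½(-9 + -4)(5) = -32.5 m
5–11 s: ½(-4 + 6)(6) = 6 m
11–13 s: ½(6 + -6)(2) = 0 m
Net displacement = -26.5 m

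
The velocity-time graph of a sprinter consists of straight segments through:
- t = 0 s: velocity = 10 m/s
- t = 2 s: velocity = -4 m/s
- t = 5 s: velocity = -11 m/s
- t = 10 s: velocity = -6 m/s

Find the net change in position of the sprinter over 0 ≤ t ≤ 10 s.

Net displacement equals the area under the velocity-time graph (areas below the axis count negative).
0–2 s: ½(10 + -4)(2) = 6 m
2–5 s: ½(-4 + -11)(3) = -22.5 m
5–10 s: ½(-11 + -6)(5) = -42.5 m
Net displacement = -59 m

-59 m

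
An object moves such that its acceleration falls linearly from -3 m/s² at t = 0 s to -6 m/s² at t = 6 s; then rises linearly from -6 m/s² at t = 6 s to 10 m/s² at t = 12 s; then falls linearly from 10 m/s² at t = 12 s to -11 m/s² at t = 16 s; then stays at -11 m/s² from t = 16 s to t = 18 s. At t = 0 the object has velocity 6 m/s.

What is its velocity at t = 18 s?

Δv equals the area under the a-t graph; then v = v₀ + Δv.
0–6 s: ½(-3 + -6)(6) = -27 m/s
6–12 s: ½(-6 + 10)(6) = 12 m/s
12–16 s: ½(10 + -11)(4) = -2 m/s
16–18 s: -11 × 2 = -22 m/s
Δv = -39 m/s, so v(18) = 6 + (-39) = -33 m/s.

-33 m/s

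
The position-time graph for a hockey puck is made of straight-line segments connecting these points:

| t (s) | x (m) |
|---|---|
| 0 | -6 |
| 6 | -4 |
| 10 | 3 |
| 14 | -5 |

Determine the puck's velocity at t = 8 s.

1.75 m/s

Velocity is the slope of the x-t graph on 6–10 s: (3 − -4)/(10 − 6) = 1.75 m/s.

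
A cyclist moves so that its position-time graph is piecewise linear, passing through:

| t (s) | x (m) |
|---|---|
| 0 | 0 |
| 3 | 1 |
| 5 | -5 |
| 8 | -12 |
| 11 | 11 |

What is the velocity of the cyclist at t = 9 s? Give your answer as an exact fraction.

23/3 m/s

Velocity is the slope of the x-t graph on 8–11 s: (11 − -12)/(11 − 8) = 23/3 m/s.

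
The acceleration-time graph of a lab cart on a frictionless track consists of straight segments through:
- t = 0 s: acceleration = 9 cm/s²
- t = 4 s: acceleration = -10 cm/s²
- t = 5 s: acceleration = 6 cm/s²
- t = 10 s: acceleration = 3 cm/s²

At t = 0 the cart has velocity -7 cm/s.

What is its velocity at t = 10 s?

11.5 cm/s

Δv equals the area under the a-t graph; then v = v₀ + Δv.
0–4 s: ½(9 + -10)(4) = -2 cm/s
4–5 s: ½(-10 + 6)(1) = -2 cm/s
5–10 s: ½(6 + 3)(5) = 22.5 cm/s
Δv = 18.5 cm/s, so v(10) = -7 + (18.5) = 11.5 cm/s.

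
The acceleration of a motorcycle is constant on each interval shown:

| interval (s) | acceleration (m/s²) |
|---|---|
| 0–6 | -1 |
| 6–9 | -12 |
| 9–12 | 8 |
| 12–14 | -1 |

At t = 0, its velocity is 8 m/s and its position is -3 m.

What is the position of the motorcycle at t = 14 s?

On each constant-a segment, Δv = aΔt and Δx = v₀Δt + ½aΔt²; chain segment to segment.
0–6 s: v starts 8 m/s; Δx = 8·6 + ½·-1·6² = 30 m; v ends 2 m/s.
6–9 s: v starts 2 m/s; Δx = 2·3 + ½·-12·3² = -48 m; v ends -34 m/s.
9–12 s: v starts -34 m/s; Δx = -34·3 + ½·8·3² = -66 m; v ends -10 m/s.
12–14 s: v starts -10 m/s; Δx = -10·2 + ½·-1·2² = -22 m; v ends -12 m/s.
x(14) = -3 + Σ Δx = -109 m.

-109 m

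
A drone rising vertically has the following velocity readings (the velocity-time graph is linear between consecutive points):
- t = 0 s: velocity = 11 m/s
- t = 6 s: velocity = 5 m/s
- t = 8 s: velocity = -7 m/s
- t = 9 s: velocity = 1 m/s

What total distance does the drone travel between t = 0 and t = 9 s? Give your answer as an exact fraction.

1375/24 m

Distance (not displacement) is the total path length: add the absolute areas under v-t.
0–6 s: |½(11 + 5)(6)| = 48 m
6–8 s: v = 0 at t = 41/6 s; triangle areas 25/12 + 49/12 = 37/6 m
8–9 s: v = 0 at t = 8.875 s; triangle areas 3.0625 + 0.0625 = 3.125 m
Total distance = 1375/24 m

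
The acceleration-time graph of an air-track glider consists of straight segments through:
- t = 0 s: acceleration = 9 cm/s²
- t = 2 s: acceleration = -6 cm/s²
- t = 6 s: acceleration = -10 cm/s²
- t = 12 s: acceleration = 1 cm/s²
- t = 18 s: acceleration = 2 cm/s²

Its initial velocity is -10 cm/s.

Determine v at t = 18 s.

-57 cm/s

Δv equals the area under the a-t graph; then v = v₀ + Δv.
0–2 s: ½(9 + -6)(2) = 3 cm/s
2–6 s: ½(-6 + -10)(4) = -32 cm/s
6–12 s: ½(-10 + 1)(6) = -27 cm/s
12–18 s: ½(1 + 2)(6) = 9 cm/s
Δv = -47 cm/s, so v(18) = -10 + (-47) = -57 cm/s.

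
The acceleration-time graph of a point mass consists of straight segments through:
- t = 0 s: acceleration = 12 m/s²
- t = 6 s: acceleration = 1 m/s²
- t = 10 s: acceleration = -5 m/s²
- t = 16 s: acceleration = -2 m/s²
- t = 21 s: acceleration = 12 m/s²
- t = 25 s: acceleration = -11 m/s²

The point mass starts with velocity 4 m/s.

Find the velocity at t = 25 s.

Δv equals the area under the a-t graph; then v = v₀ + Δv.
0–6 s: ½(12 + 1)(6) = 39 m/s
6–10 s: ½(1 + -5)(4) = -8 m/s
10–16 s: ½(-5 + -2)(6) = -21 m/s
16–21 s: ½(-2 + 12)(5) = 25 m/s
21–25 s: ½(12 + -11)(4) = 2 m/s
Δv = 37 m/s, so v(25) = 4 + (37) = 41 m/s.

41 m/s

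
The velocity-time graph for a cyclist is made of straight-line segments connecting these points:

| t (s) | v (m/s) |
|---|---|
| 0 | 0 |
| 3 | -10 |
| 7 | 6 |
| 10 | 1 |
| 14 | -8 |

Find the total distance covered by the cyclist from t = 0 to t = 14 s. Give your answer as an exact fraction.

1025/18 m

Total distance travelled is ∫|v| dt — sum the magnitudes of each area piece.
0–3 s: |½(0 + -10)(3)| = 15 m
3–7 s: v = 0 at t = 5.5 s; triangle areas 12.5 + 4.5 = 17 m
7–10 s: |½(6 + 1)(3)| = 10.5 m
10–14 s: v = 0 at t = 94/9 s; triangle areas 2/9 + 128/9 = 130/9 m
Total distance = 1025/18 m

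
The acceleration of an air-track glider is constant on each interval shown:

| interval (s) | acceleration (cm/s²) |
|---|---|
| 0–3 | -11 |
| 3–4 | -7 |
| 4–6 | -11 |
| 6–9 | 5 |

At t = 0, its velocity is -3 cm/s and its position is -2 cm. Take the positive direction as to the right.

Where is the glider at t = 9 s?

-380.5 cm

On each constant-a segment, Δv = aΔt and Δx = v₀Δt + ½aΔt²; chain segment to segment.
0–3 s: v starts -3 cm/s; Δx = -3·3 + ½·-11·3² = -58.5 cm; v ends -36 cm/s.
3–4 s: v starts -36 cm/s; Δx = -36·1 + ½·-7·1² = -39.5 cm; v ends -43 cm/s.
4–6 s: v starts -43 cm/s; Δx = -43·2 + ½·-11·2² = -108 cm; v ends -65 cm/s.
6–9 s: v starts -65 cm/s; Δx = -65·3 + ½·5·3² = -172.5 cm; v ends -50 cm/s.
x(9) = -2 + Σ Δx = -380.5 cm.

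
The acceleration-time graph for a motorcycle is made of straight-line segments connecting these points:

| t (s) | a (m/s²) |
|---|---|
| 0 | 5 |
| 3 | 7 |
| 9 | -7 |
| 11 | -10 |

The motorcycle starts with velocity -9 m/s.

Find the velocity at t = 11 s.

-8 m/s

Δv equals the area under the a-t graph; then v = v₀ + Δv.
0–3 s: ½(5 + 7)(3) = 18 m/s
3–9 s: ½(7 + -7)(6) = 0 m/s
9–11 s: ½(-7 + -10)(2) = -17 m/s
Δv = 1 m/s, so v(11) = -9 + (1) = -8 m/s.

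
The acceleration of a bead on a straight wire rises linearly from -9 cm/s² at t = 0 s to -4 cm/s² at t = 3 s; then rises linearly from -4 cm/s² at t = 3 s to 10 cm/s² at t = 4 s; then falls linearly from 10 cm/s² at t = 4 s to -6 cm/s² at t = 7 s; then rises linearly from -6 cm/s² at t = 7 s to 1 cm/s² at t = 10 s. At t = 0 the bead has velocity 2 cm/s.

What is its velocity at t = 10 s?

Δv equals the area under the a-t graph; then v = v₀ + Δv.
0–3 s: ½(-9 + -4)(3) = -19.5 cm/s
3–4 s: ½(-4 + 10)(1) = 3 cm/s
4–7 s: ½(10 + -6)(3) = 6 cm/s
7–10 s: ½(-6 + 1)(3) = -7.5 cm/s
Δv = -18 cm/s, so v(10) = 2 + (-18) = -16 cm/s.

-16 cm/s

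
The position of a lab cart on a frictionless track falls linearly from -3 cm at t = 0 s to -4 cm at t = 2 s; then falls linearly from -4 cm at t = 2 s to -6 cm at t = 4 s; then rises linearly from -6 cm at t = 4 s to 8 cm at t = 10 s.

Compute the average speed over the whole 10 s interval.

Average speed = (total path length)/(elapsed time); on a piecewise-linear x-t graph the path length is Σ|Δx|.
0–2 s: |Δx| = |-4 − -3| = 1 cm
2–4 s: |Δx| = |-6 − -4| = 2 cm
4–10 s: |Δx| = |8 − -6| = 14 cm
Total path = 17 cm; average speed = 17/10 = 1.7 cm/s.

1.7 cm/s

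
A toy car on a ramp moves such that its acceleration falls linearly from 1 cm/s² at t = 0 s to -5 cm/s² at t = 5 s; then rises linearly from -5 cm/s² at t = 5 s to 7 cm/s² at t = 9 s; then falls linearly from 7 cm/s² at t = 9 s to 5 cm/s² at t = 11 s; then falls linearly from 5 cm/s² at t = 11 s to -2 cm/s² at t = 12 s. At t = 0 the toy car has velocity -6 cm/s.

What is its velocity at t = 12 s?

1.5 cm/s

Δv equals the area under the a-t graph; then v = v₀ + Δv.
0–5 s: ½(1 + -5)(5) = -10 cm/s
5–9 s: ½(-5 + 7)(4) = 4 cm/s
9–11 s: ½(7 + 5)(2) = 12 cm/s
11–12 s: ½(5 + -2)(1) = 1.5 cm/s
Δv = 7.5 cm/s, so v(12) = -6 + (7.5) = 1.5 cm/s.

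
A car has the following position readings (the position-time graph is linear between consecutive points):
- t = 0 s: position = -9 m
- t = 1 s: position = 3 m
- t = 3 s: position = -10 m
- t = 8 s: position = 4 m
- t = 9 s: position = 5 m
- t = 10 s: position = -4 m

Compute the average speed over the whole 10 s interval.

4.9 m/s

Average speed = (total path length)/(elapsed time); on a piecewise-linear x-t graph the path length is Σ|Δx|.
0–1 s: |Δx| = |3 − -9| = 12 m
1–3 s: |Δx| = |-10 − 3| = 13 m
3–8 s: |Δx| = |4 − -10| = 14 m
8–9 s: |Δx| = |5 − 4| = 1 m
9–10 s: |Δx| = |-4 − 5| = 9 m
Total path = 49 m; average speed = 49/10 = 4.9 m/s.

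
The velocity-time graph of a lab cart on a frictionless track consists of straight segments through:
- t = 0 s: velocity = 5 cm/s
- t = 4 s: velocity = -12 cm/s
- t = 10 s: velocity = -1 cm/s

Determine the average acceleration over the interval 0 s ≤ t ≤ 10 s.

Average acceleration = Δv/Δt = (-1 − 5)/(10 − 0) = -0.6 cm/s².

-0.6 cm/s²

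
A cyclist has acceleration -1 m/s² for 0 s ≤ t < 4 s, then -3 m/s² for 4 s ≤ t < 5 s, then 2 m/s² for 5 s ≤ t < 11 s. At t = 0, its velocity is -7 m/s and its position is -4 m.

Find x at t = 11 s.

-100.5 m

On each constant-a segment, Δv = aΔt and Δx = v₀Δt + ½aΔt²; chain segment to segment.
0–4 s: v starts -7 m/s; Δx = -7·4 + ½·-1·4² = -36 m; v ends -11 m/s.
4–5 s: v starts -11 m/s; Δx = -11·1 + ½·-3·1² = -12.5 m; v ends -14 m/s.
5–11 s: v starts -14 m/s; Δx = -14·6 + ½·2·6² = -48 m; v ends -2 m/s.
x(11) = -4 + Σ Δx = -100.5 m.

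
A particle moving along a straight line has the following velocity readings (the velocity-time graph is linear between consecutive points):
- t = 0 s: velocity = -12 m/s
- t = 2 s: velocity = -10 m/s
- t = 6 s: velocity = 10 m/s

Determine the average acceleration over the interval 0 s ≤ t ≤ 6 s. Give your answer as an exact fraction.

Average acceleration = Δv/Δt = (10 − -12)/(6 − 0) = 11/3 m/s².

11/3 m/s²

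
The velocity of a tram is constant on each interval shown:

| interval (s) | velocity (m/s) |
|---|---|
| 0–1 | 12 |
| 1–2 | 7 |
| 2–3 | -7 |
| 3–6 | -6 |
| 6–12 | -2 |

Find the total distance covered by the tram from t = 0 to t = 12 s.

56 m

Total distance travelled is ∫|v| dt — sum the magnitudes of each area piece.
0–1 s: |12| × 1 = 12 m
1–2 s: |7| × 1 = 7 m
2–3 s: |-7| × 1 = 7 m
3–6 s: |-6| × 3 = 18 m
6–12 s: |-2| × 6 = 12 m
Total distance = 56 m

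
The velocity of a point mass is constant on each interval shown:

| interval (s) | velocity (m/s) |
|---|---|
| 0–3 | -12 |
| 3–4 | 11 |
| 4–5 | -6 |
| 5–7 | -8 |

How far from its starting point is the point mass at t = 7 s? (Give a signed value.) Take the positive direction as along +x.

-47 m

Net displacement equals the area under the velocity-time graph (areas below the axis count negative).
0–3 s: -12 × 3 = -36 m
3–4 s: 11 × 1 = 11 m
4–5 s: -6 × 1 = -6 m
5–7 s: -8 × 2 = -16 m
Net displacement = -47 m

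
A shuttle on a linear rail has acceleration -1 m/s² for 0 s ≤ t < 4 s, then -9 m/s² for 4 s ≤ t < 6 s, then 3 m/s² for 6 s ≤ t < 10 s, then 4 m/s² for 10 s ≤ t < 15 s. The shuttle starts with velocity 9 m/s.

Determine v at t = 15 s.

19 m/s

Δv equals the area under the a-t graph; then v = v₀ + Δv.
0–4 s: -1 × 4 = -4 m/s
4–6 s: -9 × 2 = -18 m/s
6–10 s: 3 × 4 = 12 m/s
10–15 s: 4 × 5 = 20 m/s
Δv = 10 m/s, so v(15) = 9 + (10) = 19 m/s.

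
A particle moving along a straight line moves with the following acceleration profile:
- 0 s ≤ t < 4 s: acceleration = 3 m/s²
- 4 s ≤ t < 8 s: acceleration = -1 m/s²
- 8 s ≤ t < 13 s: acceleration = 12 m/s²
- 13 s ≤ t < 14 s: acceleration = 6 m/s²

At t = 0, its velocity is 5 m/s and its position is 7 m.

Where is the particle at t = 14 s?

On each constant-a segment, Δv = aΔt and Δx = v₀Δt + ½aΔt²; chain segment to segment.
0–4 s: v starts 5 m/s; Δx = 5·4 + ½·3·4² = 44 m; v ends 17 m/s.
4–8 s: v starts 17 m/s; Δx = 17·4 + ½·-1·4² = 60 m; v ends 13 m/s.
8–13 s: v starts 13 m/s; Δx = 13·5 + ½·12·5² = 215 m; v ends 73 m/s.
13–14 s: v starts 73 m/s; Δx = 73·1 + ½·6·1² = 76 m; v ends 79 m/s.
x(14) = 7 + Σ Δx = 402 m.

402 m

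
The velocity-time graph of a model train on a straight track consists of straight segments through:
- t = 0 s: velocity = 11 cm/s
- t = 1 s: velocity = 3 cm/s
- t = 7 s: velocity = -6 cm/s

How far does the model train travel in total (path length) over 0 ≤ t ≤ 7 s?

Total distance travelled is ∫|v| dt — sum the magnitudes of each area piece.
0–1 s: |½(11 + 3)(1)| = 7 cm
1–7 s: v = 0 at t = 3 s; triangle areas 3 + 12 = 15 cm
Total distance = 22 cm

22 cm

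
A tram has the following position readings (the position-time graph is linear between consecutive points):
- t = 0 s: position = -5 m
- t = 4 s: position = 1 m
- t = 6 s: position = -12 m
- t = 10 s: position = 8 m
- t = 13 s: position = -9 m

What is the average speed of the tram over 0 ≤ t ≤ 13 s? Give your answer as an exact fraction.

56/13 m/s

Average speed = (total path length)/(elapsed time); on a piecewise-linear x-t graph the path length is Σ|Δx|.
0–4 s: |Δx| = |1 − -5| = 6 m
4–6 s: |Δx| = |-12 − 1| = 13 m
6–10 s: |Δx| = |8 − -12| = 20 m
10–13 s: |Δx| = |-9 − 8| = 17 m
Total path = 56 m; average speed = 56/13 = 56/13 m/s.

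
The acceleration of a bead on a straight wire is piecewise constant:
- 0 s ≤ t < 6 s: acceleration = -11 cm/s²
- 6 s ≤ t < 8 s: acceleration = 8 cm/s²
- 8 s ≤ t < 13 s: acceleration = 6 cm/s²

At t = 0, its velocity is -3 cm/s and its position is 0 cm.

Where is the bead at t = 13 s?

-528 cm

On each constant-a segment, Δv = aΔt and Δx = v₀Δt + ½aΔt²; chain segment to segment.
0–6 s: v starts -3 cm/s; Δx = -3·6 + ½·-11·6² = -216 cm; v ends -69 cm/s.
6–8 s: v starts -69 cm/s; Δx = -69·2 + ½·8·2² = -122 cm; v ends -53 cm/s.
8–13 s: v starts -53 cm/s; Δx = -53·5 + ½·6·5² = -190 cm; v ends -23 cm/s.
x(13) = 0 + Σ Δx = -528 cm.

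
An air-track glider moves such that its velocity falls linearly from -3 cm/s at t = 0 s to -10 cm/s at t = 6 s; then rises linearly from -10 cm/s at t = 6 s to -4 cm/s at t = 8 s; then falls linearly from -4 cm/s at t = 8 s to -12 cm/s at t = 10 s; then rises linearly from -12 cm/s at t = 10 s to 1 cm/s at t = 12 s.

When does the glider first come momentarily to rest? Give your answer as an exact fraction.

t = 154/13 s

v changes sign on 10–12 s (from -12 to 1); the graph is linear there, so v = 0 at t = 10 + (12)·(12 − 10)/(1 − -12) = 154/13 s.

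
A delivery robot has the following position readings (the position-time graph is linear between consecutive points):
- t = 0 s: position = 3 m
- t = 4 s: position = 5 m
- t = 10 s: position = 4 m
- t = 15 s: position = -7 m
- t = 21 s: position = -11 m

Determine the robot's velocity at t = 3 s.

Velocity is the slope of the x-t graph on 0–4 s: (5 − 3)/(4 − 0) = 0.5 m/s.

0.5 m/s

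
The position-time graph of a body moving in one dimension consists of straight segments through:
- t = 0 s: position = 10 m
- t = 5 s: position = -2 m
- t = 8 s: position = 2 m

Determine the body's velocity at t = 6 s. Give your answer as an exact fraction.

4/3 m/s

Velocity is the slope of the x-t graph on 5–8 s: (2 − -2)/(8 − 5) = 4/3 m/s.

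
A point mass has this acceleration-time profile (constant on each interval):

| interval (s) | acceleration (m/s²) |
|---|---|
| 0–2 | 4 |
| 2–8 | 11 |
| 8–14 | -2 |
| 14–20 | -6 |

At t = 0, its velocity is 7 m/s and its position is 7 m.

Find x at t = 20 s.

On each constant-a segment, Δv = aΔt and Δx = v₀Δt + ½aΔt²; chain segment to segment.
0–2 s: v starts 7 m/s; Δx = 7·2 + ½·4·2² = 22 m; v ends 15 m/s.
2–8 s: v starts 15 m/s; Δx = 15·6 + ½·11·6² = 288 m; v ends 81 m/s.
8–14 s: v starts 81 m/s; Δx = 81·6 + ½·-2·6² = 450 m; v ends 69 m/s.
14–20 s: v starts 69 m/s; Δx = 69·6 + ½·-6·6² = 306 m; v ends 33 m/s.
x(20) = 7 + Σ Δx = 1073 m.

1073 m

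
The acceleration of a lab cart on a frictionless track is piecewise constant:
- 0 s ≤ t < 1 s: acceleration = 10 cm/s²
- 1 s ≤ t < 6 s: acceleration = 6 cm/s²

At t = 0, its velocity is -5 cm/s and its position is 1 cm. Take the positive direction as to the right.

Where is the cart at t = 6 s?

101 cm

On each constant-a segment, Δv = aΔt and Δx = v₀Δt + ½aΔt²; chain segment to segment.
0–1 s: v starts -5 cm/s; Δx = -5·1 + ½·10·1² = 0 cm; v ends 5 cm/s.
1–6 s: v starts 5 cm/s; Δx = 5·5 + ½·6·5² = 100 cm; v ends 35 cm/s.
x(6) = 1 + Σ Δx = 101 cm.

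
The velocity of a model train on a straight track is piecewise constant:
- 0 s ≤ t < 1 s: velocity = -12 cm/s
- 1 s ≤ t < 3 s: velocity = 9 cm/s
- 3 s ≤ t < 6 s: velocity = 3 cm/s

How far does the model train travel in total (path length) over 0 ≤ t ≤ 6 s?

39 cm

Total distance travelled is ∫|v| dt — sum the magnitudes of each area piece.
0–1 s: |-12| × 1 = 12 cm
1–3 s: |9| × 2 = 18 cm
3–6 s: |3| × 3 = 9 cm
Total distance = 39 cm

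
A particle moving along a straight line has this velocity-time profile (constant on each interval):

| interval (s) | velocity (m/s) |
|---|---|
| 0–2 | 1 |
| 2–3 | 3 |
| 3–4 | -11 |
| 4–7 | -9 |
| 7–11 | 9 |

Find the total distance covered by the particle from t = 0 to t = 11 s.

79 m

Total distance travelled is ∫|v| dt — sum the magnitudes of each area piece.
0–2 s: |1| × 2 = 2 m
2–3 s: |3| × 1 = 3 m
3–4 s: |-11| × 1 = 11 m
4–7 s: |-9| × 3 = 27 m
7–11 s: |9| × 4 = 36 m
Total distance = 79 m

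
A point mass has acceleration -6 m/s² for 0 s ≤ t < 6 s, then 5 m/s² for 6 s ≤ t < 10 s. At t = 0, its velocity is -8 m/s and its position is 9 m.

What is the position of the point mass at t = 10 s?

On each constant-a segment, Δv = aΔt and Δx = v₀Δt + ½aΔt²; chain segment to segment.
0–6 s: v starts -8 m/s; Δx = -8·6 + ½·-6·6² = -156 m; v ends -44 m/s.
6–10 s: v starts -44 m/s; Δx = -44·4 + ½·5·4² = -136 m; v ends -24 m/s.
x(10) = 9 + Σ Δx = -283 m.

-283 m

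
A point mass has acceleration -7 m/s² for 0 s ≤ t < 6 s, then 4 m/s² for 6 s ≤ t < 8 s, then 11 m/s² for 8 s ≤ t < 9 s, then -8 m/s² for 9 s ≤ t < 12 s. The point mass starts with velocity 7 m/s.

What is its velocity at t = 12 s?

-40 m/s

Δv equals the area under the a-t graph; then v = v₀ + Δv.
0–6 s: -7 × 6 = -42 m/s
6–8 s: 4 × 2 = 8 m/s
8–9 s: 11 × 1 = 11 m/s
9–12 s: -8 × 3 = -24 m/s
Δv = -47 m/s, so v(12) = 7 + (-47) = -40 m/s.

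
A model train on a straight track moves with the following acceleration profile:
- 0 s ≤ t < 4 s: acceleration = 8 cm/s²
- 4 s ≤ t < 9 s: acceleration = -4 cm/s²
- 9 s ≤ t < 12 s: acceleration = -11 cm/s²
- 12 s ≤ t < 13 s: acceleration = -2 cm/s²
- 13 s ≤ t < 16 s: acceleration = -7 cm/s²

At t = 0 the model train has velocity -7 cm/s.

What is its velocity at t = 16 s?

-51 cm/s

Δv equals the area under the a-t graph; then v = v₀ + Δv.
0–4 s: 8 × 4 = 32 cm/s
4–9 s: -4 × 5 = -20 cm/s
9–12 s: -11 × 3 = -33 cm/s
12–13 s: -2 × 1 = -2 cm/s
13–16 s: -7 × 3 = -21 cm/s
Δv = -44 cm/s, so v(16) = -7 + (-44) = -51 cm/s.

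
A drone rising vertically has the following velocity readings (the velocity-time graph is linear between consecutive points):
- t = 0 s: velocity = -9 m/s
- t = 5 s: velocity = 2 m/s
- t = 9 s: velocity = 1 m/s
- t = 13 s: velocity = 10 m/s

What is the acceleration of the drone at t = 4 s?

2.2 m/s²

Acceleration is the slope of the v-t graph on 0–5 s: (2 − -9)/(5 − 0) = 2.2 m/s².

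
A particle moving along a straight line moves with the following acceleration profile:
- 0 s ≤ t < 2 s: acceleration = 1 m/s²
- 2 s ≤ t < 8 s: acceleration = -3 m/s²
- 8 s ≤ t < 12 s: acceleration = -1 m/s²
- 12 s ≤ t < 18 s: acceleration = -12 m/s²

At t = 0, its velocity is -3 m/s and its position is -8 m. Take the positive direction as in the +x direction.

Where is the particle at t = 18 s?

On each constant-a segment, Δv = aΔt and Δx = v₀Δt + ½aΔt²; chain segment to segment.
0–2 s: v starts -3 m/s; Δx = -3·2 + ½·1·2² = -4 m; v ends -1 m/s.
2–8 s: v starts -1 m/s; Δx = -1·6 + ½·-3·6² = -60 m; v ends -19 m/s.
8–12 s: v starts -19 m/s; Δx = -19·4 + ½·-1·4² = -84 m; v ends -23 m/s.
12–18 s: v starts -23 m/s; Δx = -23·6 + ½·-12·6² = -354 m; v ends -95 m/s.
x(18) = -8 + Σ Δx = -510 m.

-510 m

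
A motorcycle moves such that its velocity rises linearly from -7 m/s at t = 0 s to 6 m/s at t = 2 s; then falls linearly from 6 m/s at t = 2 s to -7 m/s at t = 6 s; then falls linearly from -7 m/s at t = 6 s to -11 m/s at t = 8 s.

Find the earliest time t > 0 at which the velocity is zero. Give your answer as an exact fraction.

t = 14/13 s

v changes sign on 0–2 s (from -7 to 6); the graph is linear there, so v = 0 at t = 0 + (7)·(2 − 0)/(6 − -7) = 14/13 s.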